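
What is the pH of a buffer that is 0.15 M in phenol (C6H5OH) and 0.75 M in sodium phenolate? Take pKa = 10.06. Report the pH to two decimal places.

pH = 10.76

Using pH = pKa + log([base]/[acid]) with [base]/[acid] = 0.75/0.15:
pH = 10.06 + (+0.699) = 10.76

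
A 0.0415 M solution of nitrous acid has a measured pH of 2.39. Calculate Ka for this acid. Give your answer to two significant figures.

Ka = 4.4 × 10^-4

[H+] = 10^(-2.39) = 4.07 × 10^-3 M
At equilibrium [HA] = 0.0415 − 4.07 × 10^-3 = 3.74 × 10^-2 M
Ka = [H+][A-]/[HA] = (4.07 × 10^-3)² / 3.74 × 10^-2 = 4.4 × 10^-4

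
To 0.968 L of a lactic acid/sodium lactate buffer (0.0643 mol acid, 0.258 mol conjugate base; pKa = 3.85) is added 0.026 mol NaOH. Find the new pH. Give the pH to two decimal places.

pH = 4.72

OH- converts CH3CH(OH)COOH to CH3CH(OH)COO-: CH3CH(OH)COOH → 0.0383 mol, CH3CH(OH)COO- → 0.284 mol.
pH = pKa + log(n_CH3CH(OH)COO-/n_CH3CH(OH)COOH) = 3.85 + log(0.284/0.0383) = 3.85 + (+0.870)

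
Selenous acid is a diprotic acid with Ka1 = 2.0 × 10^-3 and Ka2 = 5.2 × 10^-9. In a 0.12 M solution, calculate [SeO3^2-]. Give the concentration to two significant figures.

First ionization gives [H+] ≈ [HSeO3-] = 1.45 × 10^-2 M.
Second step: Ka2 = [H+][SeO3^2-]/[HSeO3-] ≈ [SeO3^2-] (since [H+] ≈ [HSeO3-]).
So [SeO3^2-] ≈ Ka2.

5.2 × 10^-9 M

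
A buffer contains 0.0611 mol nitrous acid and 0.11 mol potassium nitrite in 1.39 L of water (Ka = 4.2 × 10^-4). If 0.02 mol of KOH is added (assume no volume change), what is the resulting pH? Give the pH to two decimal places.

OH- converts HNO2 to NO2-: HNO2 → 0.0411 mol, NO2- → 0.13 mol.
pKa = −log(4.2 × 10^-4) = 3.377
Henderson–Hasselbalch with mole ratio 0.13/0.0411: pH = 3.377 + (+0.500)

pH = 3.88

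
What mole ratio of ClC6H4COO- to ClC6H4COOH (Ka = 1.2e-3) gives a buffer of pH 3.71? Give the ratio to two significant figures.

pKa = -log(1.2 × 10^-3) = 2.921
pH = pKa + log(r) ⇒ log(r) = 3.71 − 2.921 = +0.789
r = [ClC6H4COO-]/[ClC6H4COOH] = 10^(+0.789) = 6.15

ratio = 6.2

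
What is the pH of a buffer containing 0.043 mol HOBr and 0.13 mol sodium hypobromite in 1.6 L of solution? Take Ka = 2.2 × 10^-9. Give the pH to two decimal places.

pH = 9.14

pKa = −log(2.2 × 10^-9) = 8.658
Henderson–Hasselbalch: pH = pKa + log([OBr-]/[HOBr]) = 8.658 + log(0.13/0.043)
pH = 8.658 + (+0.480) = 9.14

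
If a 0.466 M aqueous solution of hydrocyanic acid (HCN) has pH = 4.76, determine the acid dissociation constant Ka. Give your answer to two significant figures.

[H+] = 10^(-4.76) = 1.74 × 10^-5 M
At equilibrium [HA] = 0.466 − 1.74 × 10^-5 = 4.66 × 10^-1 M
Ka = [H+][A-]/[HA] = (1.74 × 10^-5)² / 4.66 × 10^-1 = 6.5 × 10^-10

Ka = 6.5 × 10^-10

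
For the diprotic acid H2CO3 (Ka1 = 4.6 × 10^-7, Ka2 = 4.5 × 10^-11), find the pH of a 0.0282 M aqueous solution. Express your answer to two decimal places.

pH = 3.94

Ka1 ≫ Ka2, so treat the first dissociation as the only significant source of H+.
Ka1 = x²/(0.0282 − x) = 4.6 × 10^-7
x ≈ √(4.6 × 10^-7 × 0.0282) = 1.14 × 10^-4 M
pH = −log(1.14 × 10^-4) = 3.94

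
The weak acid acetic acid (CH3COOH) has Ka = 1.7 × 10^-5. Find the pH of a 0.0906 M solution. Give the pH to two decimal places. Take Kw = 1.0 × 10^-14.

pH = 2.91

CH3COOH ⇌ CH3COO- + H+
Let x = [H+] at equilibrium. Ka = x²/(0.0906 − x).
Assume x ≪ 0.0906: x ≈ √(1.7 × 10^-5 × 0.0906) = 1.24 × 10^-3 M
Check: 1.4% ionized — well under 5%, approximation valid.
pH = −log(1.24 × 10^-3) = 2.91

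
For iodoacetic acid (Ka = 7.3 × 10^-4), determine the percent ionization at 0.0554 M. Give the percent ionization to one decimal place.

ICH2COOH ⇌ ICH2COO- + H+; let x = [H+] at equilibrium.
Solve x² + 0.00073x − 4.04e-05 = 0 → x = 6.00 × 10^-3 M
Fraction ionized = 6.00 × 10^-3 / 0.0554 = 0.1083 → 10.8%

10.8%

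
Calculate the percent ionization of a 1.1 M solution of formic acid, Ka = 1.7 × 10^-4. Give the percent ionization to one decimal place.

HCOOH ⇌ HCOO- + H+; let x = [H+] at equilibrium.
x ≈ √(Ka·C₀) = √(1.7 × 10^-4 × 1.1) = 1.37 × 10^-2 M
Fraction ionized = 1.37 × 10^-2 / 1.1 = 0.0125 → 1.2%

1.2%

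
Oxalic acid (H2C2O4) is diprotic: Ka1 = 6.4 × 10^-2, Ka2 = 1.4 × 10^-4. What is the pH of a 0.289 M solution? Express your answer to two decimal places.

Since Ka1 ≫ Ka2, the first ionization dominates [H+].
Ka1 = x²/(0.289 − x) = 6.4 × 10^-2
Solving the quadratic: x = (−Ka1 + √(Ka1² + 4·Ka1·C₀))/2 = 1.08 × 10^-1 M
pH = −log(1.08 × 10^-1) = 0.97

pH = 0.97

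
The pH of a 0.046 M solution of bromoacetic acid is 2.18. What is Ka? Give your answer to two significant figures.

Ka = 1.1 × 10^-3

[H+] = 10^(-2.18) = 6.61 × 10^-3 M
At equilibrium [HA] = 0.046 − 6.61 × 10^-3 = 3.94 × 10^-2 M
Ka = [H+][A-]/[HA] = (6.61 × 10^-3)² / 3.94 × 10^-2 = 1.1 × 10^-3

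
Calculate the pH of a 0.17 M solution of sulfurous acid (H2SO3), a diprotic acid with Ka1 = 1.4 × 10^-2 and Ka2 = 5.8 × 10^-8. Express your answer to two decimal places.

Ka1 ≫ Ka2, so treat the first dissociation as the only significant source of H+.
Ka1 = x²/(0.17 − x) = 1.4 × 10^-2
Solving the quadratic: x = (−Ka1 + √(Ka1² + 4·Ka1·C₀))/2 = 4.23 × 10^-2 M
pH = −log(4.23 × 10^-2) = 1.37

pH = 1.37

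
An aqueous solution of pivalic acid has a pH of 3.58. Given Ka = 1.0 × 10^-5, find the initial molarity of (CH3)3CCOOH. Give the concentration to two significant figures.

C₀ = 7.2 × 10^-3 M

[H+] = 10^(-3.58) = 2.63 × 10^-4 M = x
Ka = x²/(C₀ − x) ⇒ C₀ = x + x²/Ka
C₀ = 2.63 × 10^-4 + (2.63 × 10^-4)²/(1.0 × 10^-5) = 7.18 × 10^-3 M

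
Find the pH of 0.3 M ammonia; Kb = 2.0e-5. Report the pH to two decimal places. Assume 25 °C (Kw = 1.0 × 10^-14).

NH3 + H2O ⇌ NH4+ + OH-
From the ICE table, Kb = [OH-]²/(0.3 − [OH-]) = 2.0 × 10^-5.
Neglecting [OH-] in the denominator: [OH-] = √(2.0 × 10^-5 × 0.3) = 2.45 × 10^-3 M
pOH = −log(2.45 × 10^-3) = 2.61; pH = 14.00 − 2.61 = 11.39

pH = 11.39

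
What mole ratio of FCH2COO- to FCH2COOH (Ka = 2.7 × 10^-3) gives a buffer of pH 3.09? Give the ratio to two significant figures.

ratio = 3.3

pKa = -log(2.7 × 10^-3) = 2.569
pH = pKa + log(r) ⇒ log(r) = 3.09 − 2.569 = +0.521
r = [FCH2COO-]/[FCH2COOH] = 10^(+0.521) = 3.32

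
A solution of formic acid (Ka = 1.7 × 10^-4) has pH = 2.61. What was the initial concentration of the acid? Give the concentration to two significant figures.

[H+] = 10^(-2.61) = 2.45 × 10^-3 M = x
Ka = x²/(C₀ − x) ⇒ C₀ = x + x²/Ka
C₀ = 2.45 × 10^-3 + (2.45 × 10^-3)²/(1.7 × 10^-4) = 3.78 × 10^-2 M

C₀ = 3.8 × 10^-2 M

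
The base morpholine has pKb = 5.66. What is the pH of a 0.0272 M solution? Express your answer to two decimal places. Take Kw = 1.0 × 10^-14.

C4H8ONH + H2O ⇌ C4H8ONH2+ + OH-
Kb = 10^(−5.66) = 2.19 × 10^-6
Let x = [OH-] at equilibrium. Kb = x²/(0.0272 − x).
Neglecting x in the denominator: x = √(2.19 × 10^-6 × 0.0272) = 2.44 × 10^-4 M
(x/C₀ = 0.9% < 5%, so the approximation holds.)
pOH = −log(2.44 × 10^-4) = 3.61; pH = 14.00 − 3.61 = 10.39

pH = 10.39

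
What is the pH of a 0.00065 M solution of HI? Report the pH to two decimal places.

pH = 3.19

HI is a strong acid and dissociates completely, so [H+] = 0.00065 M.
pH = -log(0.00065) = 3.19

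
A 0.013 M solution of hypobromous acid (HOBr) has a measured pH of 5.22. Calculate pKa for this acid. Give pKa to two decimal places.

[H+] = 10^(-5.22) = 6.03 × 10^-6 M
At equilibrium [HA] = 0.013 − 6.03 × 10^-6 = 1.30 × 10^-2 M
Ka = [H+][A-]/[HA] = (6.03 × 10^-6)² / 1.30 × 10^-2 = 2.80 × 10^-9
pKa = -log(2.80 × 10^-9) = 8.55

pKa = 8.55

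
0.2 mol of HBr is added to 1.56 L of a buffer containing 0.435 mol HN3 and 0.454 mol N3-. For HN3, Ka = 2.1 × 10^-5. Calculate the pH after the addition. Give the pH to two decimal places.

Added H+ converts N3- to HN3: HN3 → 0.635 mol, N3- → 0.254 mol.
pKa = −log(2.1 × 10^-5) = 4.678
pH = pKa + log([A⁻]/[HA]) = 4.678 + log(0.254/0.635) = 4.678 -0.398

pH = 4.28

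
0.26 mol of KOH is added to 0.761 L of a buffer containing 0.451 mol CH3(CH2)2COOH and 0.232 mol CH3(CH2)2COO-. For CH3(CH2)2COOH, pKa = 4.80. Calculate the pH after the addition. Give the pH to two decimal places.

pH = 5.21

OH- converts CH3(CH2)2COOH to CH3(CH2)2COO-: CH3(CH2)2COOH → 0.191 mol, CH3(CH2)2COO- → 0.492 mol.
pH = pKa + log(n_CH3(CH2)2COO-/n_CH3(CH2)2COOH) = 4.80 + log(0.492/0.191) = 4.80 + (+0.411)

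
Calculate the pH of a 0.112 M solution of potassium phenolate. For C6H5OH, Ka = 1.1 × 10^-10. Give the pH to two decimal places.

pH = 11.50

C6H5O- is the conjugate base of the weak acid C6H5OH.
Kb = Kw/Ka = 1.0×10^-14 / 1.1 × 10^-10 = 9.09 × 10^-5
From the ICE table, Kb = [OH-]²/(0.112 − [OH-]) = 9.09 × 10^-5.
Neglecting [OH-] in the denominator: [OH-] = √(9.09 × 10^-5 × 0.112) = 3.19 × 10^-3 M
pOH = −log(3.19 × 10^-3) = 2.50; pH = 14.00 − 2.50 = 11.50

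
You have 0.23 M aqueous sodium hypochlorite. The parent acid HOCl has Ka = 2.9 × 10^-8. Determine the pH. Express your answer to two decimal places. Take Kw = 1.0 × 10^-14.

pH = 10.45

OCl- is the conjugate base of the weak acid HOCl.
Kb = Kw/Ka = 1.0×10^-14 / 2.9 × 10^-8 = 3.45 × 10^-7
Kb = [OH-]²/(0.23 − [OH-]) = 3.45 × 10^-7
Since Kb ≪ C₀, [OH-] ≈ √(Kb·C₀) = 2.82 × 10^-4 M.
Check: 0.12% ionized — well under 5%, approximation valid.
pOH = 3.55, so pH = 14.00 − pOH = 10.45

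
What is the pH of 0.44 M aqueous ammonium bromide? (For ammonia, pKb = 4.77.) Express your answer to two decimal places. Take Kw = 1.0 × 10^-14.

pH = 4.79

NH4+ is the conjugate acid of the weak base NH3.
Kb = 10^(−4.77) = 1.70 × 10^-5
Ka = Kw/Kb = 1.0×10^-14 / 1.70 × 10^-5 = 5.88 × 10^-10
Let x = [H+] at equilibrium. Ka = x²/(0.44 − x).
Since Ka ≪ C₀, x ≈ √(Ka·C₀) = 1.61 × 10^-5 M.
pH = −log[H+] = −log(1.61 × 10^-5) = 4.79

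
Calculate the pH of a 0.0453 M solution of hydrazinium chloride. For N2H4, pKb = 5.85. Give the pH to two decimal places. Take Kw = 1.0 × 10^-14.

N2H5+ is the conjugate acid of the weak base N2H4.
Kb = 10^(−5.85) = 1.41 × 10^-6
Ka = Kw/Kb = 1.0×10^-14 / 1.41 × 10^-6 = 7.09 × 10^-9
From the ICE table, Ka = [H+]²/(0.0453 − [H+]) = 7.09 × 10^-9.
Since Ka ≪ C₀, [H+] ≈ √(Ka·C₀) = 1.79 × 10^-5 M.
([H+]/C₀ = 0.04% < 5%, so the approximation holds.)
pH = −log[H+] = −log(1.79 × 10^-5) = 4.75

pH = 4.75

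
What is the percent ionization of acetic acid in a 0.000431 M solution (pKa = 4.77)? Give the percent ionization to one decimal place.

18.0%

CH3COOH ⇌ CH3COO- + H+; let x = [H+] at equilibrium.
Ka = 10^(−4.77) = 1.70 × 10^-5
Ka = x²/(C₀ − x); solving the quadratic gives x = 7.75 × 10^-5 M.
% ionization = x/C₀ × 100% = 7.75 × 10^-5/0.000431 × 100% = 18.0%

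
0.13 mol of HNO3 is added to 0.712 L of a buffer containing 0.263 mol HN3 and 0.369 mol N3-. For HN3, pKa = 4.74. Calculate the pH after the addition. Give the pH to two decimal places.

Added H+ converts N3- to HN3: HN3 → 0.393 mol, N3- → 0.239 mol.
pH = pKa + log([A⁻]/[HA]) = 4.74 + log(0.239/0.393) = 4.74 -0.216

pH = 4.52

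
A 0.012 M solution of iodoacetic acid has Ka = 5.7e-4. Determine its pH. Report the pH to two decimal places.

pH = 2.63

ICH2COOH ⇌ ICH2COO- + H+
From the ICE table, Ka = [H+]²/(0.012 − [H+]) = 5.7 × 10^-4.
[H+] is not negligible relative to C₀; solve [H+]² + 0.00057·[H+] − 6.84e-06 = 0.
[H+] = (−Ka + √(Ka² + 4·Ka·C₀))/2 = 2.35 × 10^-3 M
pH = −log[H+] = −log(2.35 × 10^-3) = 2.63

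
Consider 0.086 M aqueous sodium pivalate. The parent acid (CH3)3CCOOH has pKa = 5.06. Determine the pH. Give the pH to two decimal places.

(CH3)3CCOO- is the conjugate base of the weak acid (CH3)3CCOOH.
Ka = 10^(−5.06) = 8.71 × 10^-6
Kb = Kw/Ka = 1.0×10^-14 / 8.71 × 10^-6 = 1.15 × 10^-9
Let x = [OH-] at equilibrium. Kb = x²/(0.086 − x).
Since Kb ≪ C₀, x ≈ √(Kb·C₀) = 9.94 × 10^-6 M.
Check: 0.012% ionized — well under 5%, approximation valid.
pOH = 5.00, so pH = 14.00 − pOH = 9.00

pH = 9.00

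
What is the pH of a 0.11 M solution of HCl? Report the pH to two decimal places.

pH = 0.96

HCl is a strong acid and dissociates completely, so [H+] = 0.11 M.
pH = -log(0.11) = 0.96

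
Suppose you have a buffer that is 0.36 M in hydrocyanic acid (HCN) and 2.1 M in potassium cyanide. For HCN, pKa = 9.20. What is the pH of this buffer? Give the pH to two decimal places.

pH = 9.97

Henderson–Hasselbalch: pH = pKa + log([CN-]/[HCN]) = 9.20 + log(2.1/0.36)
pH = 9.20 + (+0.766) = 9.97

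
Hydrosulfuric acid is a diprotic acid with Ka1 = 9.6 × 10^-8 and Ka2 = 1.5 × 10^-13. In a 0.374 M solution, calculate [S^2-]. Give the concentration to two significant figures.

1.5 × 10^-13 M

First ionization gives [H+] ≈ [HS-] = 1.89 × 10^-4 M.
Second step: Ka2 = [H+][S^2-]/[HS-] ≈ [S^2-] (since [H+] ≈ [HS-]).
So [S^2-] ≈ Ka2.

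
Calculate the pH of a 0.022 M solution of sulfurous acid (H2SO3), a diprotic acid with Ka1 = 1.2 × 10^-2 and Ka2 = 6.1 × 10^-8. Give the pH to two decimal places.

pH = 1.95

Since Ka1 ≫ Ka2, the first ionization dominates [H+].
Ka1 = x²/(0.022 − x) = 1.2 × 10^-2
Solving the quadratic: x = (−Ka1 + √(Ka1² + 4·Ka1·C₀))/2 = 1.13 × 10^-2 M
pH = −log(1.13 × 10^-2) = 1.95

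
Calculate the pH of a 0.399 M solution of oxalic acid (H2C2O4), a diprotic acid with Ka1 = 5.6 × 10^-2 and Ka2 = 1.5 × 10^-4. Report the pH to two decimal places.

pH = 0.91

Ka1 ≫ Ka2, so treat the first dissociation as the only significant source of H+.
Ka1 = x²/(0.399 − x) = 5.6 × 10^-2
Solving the quadratic: x = (−Ka1 + √(Ka1² + 4·Ka1·C₀))/2 = 1.24 × 10^-1 M
pH = −log(1.24 × 10^-1) = 0.91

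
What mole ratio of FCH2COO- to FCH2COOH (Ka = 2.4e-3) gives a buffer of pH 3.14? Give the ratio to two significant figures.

pKa = -log(2.4 × 10^-3) = 2.620
pH = pKa + log(r) ⇒ log(r) = 3.14 − 2.620 = +0.520
r = [FCH2COO-]/[FCH2COOH] = 10^(+0.520) = 3.31

ratio = 3.3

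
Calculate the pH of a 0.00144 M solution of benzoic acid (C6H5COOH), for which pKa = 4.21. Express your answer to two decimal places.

C6H5COOH ⇌ C6H5COO- + H+
Ka = 10^(−4.21) = 6.17 × 10^-5
From the ICE table, Ka = x²/(0.00144 − x) = 6.17 × 10^-5.
x is not negligible relative to C₀; solve x² + 6.17e-05·x − 8.88e-08 = 0.
x = (−Ka + √(Ka² + 4·Ka·C₀))/2 = 2.69 × 10^-4 M
pH = −log(2.69 × 10^-4) = 3.57

pH = 3.57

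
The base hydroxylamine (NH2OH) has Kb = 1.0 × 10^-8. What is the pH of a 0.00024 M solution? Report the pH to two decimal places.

NH2OH + H2O ⇌ NH3OH+ + OH-
From the ICE table, Kb = x²/(0.00024 − x) = 1.0 × 10^-8.
Neglecting x in the denominator: x = √(1.0 × 10^-8 × 0.00024) = 1.55 × 10^-6 M
(x/C₀ = 0.65% < 5%, so the approximation holds.)
pOH = 5.81, so pH = 14.00 − pOH = 8.19

pH = 8.19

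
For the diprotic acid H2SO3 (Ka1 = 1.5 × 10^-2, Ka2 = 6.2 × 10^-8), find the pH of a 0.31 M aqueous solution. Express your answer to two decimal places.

pH = 1.21

Ka1 ≫ Ka2, so treat the first dissociation as the only significant source of H+.
Ka1 = x²/(0.31 − x) = 1.5 × 10^-2
Solving the quadratic: x = (−Ka1 + √(Ka1² + 4·Ka1·C₀))/2 = 6.11 × 10^-2 M
pH = −log(6.11 × 10^-2) = 1.21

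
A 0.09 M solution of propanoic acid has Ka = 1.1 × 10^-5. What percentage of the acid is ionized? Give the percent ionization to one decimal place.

1.1%

CH3CH2COOH ⇌ CH3CH2COO- + H+; let x = [H+] at equilibrium.
x ≈ √(Ka·C₀) = √(1.1 × 10^-5 × 0.09) = 9.95 × 10^-4 M
Fraction ionized = 9.95 × 10^-4 / 0.09 = 0.0111 → 1.1%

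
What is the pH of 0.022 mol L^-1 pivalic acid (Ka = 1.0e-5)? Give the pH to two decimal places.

(CH3)3CCOOH ⇌ (CH3)3CCOO- + H+
From the ICE table, Ka = x²/(0.022 − x) = 1.0 × 10^-5.
Assume x ≪ 0.022: x ≈ √(1.0 × 10^-5 × 0.022) = 4.69 × 10^-4 M
Check: 2.1% ionized — well under 5%, approximation valid.
pH = −log[H+] = −log(4.69 × 10^-4) = 3.33

pH = 3.33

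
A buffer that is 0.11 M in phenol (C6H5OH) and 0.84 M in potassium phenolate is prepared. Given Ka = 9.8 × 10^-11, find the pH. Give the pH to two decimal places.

pH = 10.89

pKa = −log(9.8 × 10^-11) = 10.009
pH = pKa + log([A⁻]/[HA]) = 10.009 + log(0.84/0.11)
pH = 10.009 + (+0.883) = 10.89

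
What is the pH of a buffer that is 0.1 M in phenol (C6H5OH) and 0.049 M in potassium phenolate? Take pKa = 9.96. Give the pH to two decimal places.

Using pH = pKa + log([base]/[acid]) with [base]/[acid] = 0.049/0.1:
pH = 9.96 + (-0.310) = 9.65

pH = 9.65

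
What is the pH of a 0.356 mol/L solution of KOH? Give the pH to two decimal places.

KOH is a strong base; [OH-] = 0.356 M.
pOH = -log(0.356) = 0.45
pH = 14.00 - 0.45 = 13.55

pH = 13.55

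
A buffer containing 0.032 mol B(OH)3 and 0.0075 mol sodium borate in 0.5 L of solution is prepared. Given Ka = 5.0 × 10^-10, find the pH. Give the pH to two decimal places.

pKa = −log(5.0 × 10^-10) = 9.301
Henderson–Hasselbalch: pH = pKa + log([B(OH)4-]/[B(OH)3]) = 9.301 + log(0.0075/0.032)
pH = 9.301 + (-0.630) = 8.67

pH = 8.67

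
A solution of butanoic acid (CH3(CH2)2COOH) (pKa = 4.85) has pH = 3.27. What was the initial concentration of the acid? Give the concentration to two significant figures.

C₀ = 2.1 × 10^-2 M

[H+] = 10^(-3.27) = 5.37 × 10^-4 M = x
Ka = 10^(−4.85) = 1.41 × 10^-5
Ka = x²/(C₀ − x) ⇒ C₀ = x + x²/Ka
C₀ = 5.37 × 10^-4 + (5.37 × 10^-4)²/(1.41 × 10^-5) = 2.10 × 10^-2 M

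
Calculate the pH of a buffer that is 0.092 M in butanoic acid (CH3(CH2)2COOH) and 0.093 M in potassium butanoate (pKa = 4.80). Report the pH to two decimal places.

pH = pKa + log([A⁻]/[HA]) = 4.80 + log(0.093/0.092)
pH = 4.80 + (+0.005) = 4.80

pH = 4.80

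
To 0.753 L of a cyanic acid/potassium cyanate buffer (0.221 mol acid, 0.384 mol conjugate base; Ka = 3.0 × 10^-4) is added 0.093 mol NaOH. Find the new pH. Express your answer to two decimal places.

pH = 4.09

OH- converts HOCN to OCN-: HOCN → 0.128 mol, OCN- → 0.477 mol.
pKa = −log(3.0 × 10^-4) = 3.523
pH = pKa + log([A⁻]/[HA]) = 3.523 + log(0.477/0.128) = 3.523 +0.571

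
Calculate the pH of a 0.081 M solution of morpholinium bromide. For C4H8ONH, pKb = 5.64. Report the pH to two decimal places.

C4H8ONH2+ is the conjugate acid of the weak base C4H8ONH.
Kb = 10^(−5.64) = 2.29 × 10^-6
Ka = Kw/Kb = 1.0×10^-14 / 2.29 × 10^-6 = 4.37 × 10^-9
Ka = [H+]²/(0.081 − [H+]) = 4.37 × 10^-9
Assume [H+] ≪ 0.081: [H+] ≈ √(4.37 × 10^-9 × 0.081) = 1.88 × 10^-5 M
Check: 0.023% ionized — well under 5%, approximation valid.
pH = −log[H+] = −log(1.88 × 10^-5) = 4.73

pH = 4.73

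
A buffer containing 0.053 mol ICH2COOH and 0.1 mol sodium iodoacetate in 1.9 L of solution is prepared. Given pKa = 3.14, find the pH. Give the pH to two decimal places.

pH = 3.42

pH = pKa + log([A⁻]/[HA]) = 3.14 + log(0.1/0.053)
pH = 3.14 + (+0.276) = 3.42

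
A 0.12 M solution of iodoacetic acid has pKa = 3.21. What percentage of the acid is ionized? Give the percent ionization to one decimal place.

ICH2COOH ⇌ ICH2COO- + H+; let x = [H+] at equilibrium.
Ka = 10^(−3.21) = 6.17 × 10^-4
Ka = x²/(C₀ − x); solving the quadratic gives x = 8.30 × 10^-3 M.
% ionization = x/C₀ × 100% = 8.30 × 10^-3/0.12 × 100% = 6.9%

6.9%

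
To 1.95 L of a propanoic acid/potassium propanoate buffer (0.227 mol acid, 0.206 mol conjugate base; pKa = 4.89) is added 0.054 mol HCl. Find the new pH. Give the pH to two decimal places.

Added H+ converts CH3CH2COO- to CH3CH2COOH: CH3CH2COOH → 0.281 mol, CH3CH2COO- → 0.152 mol.
pH = pKa + log(n_CH3CH2COO-/n_CH3CH2COOH) = 4.89 + log(0.152/0.281) = 4.89 + (-0.267)

pH = 4.62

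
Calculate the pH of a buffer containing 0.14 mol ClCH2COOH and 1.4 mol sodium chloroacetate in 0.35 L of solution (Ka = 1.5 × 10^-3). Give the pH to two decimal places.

pKa = −log(1.5 × 10^-3) = 2.824
pH = pKa + log([A⁻]/[HA]) = 2.824 + log(1.4/0.14)
pH = 2.824 + (+1.000) = 3.82

pH = 3.82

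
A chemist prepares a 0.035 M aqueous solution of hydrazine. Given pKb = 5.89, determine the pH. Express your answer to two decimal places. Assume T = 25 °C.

pH = 10.33

N2H4 + H2O ⇌ N2H5+ + OH-
Kb = 10^(−5.89) = 1.29 × 10^-6
Kb = [OH-]²/(0.035 − [OH-]) = 1.29 × 10^-6
Assume [OH-] ≪ 0.035: [OH-] ≈ √(1.29 × 10^-6 × 0.035) = 2.12 × 10^-4 M
Check: 0.61% ionized — well under 5%, approximation valid.
pOH = 3.67, so pH = 14.00 − pOH = 10.33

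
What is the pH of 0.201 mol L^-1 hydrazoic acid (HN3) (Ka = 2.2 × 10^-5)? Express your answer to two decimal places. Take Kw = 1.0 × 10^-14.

HN3 ⇌ N3- + H+
From the ICE table, Ka = [H+]²/(0.201 − [H+]) = 2.2 × 10^-5.
Assume [H+] ≪ 0.201: [H+] ≈ √(2.2 × 10^-5 × 0.201) = 2.10 × 10^-3 M
Check: 1% ionized — well under 5%, approximation valid.
pH = −log(2.10 × 10^-3) = 2.68

pH = 2.68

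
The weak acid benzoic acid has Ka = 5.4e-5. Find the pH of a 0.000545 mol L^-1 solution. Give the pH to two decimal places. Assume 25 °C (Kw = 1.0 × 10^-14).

pH = 3.83

C6H5COOH ⇌ C6H5COO- + H+
From the ICE table, Ka = [H+]²/(0.000545 − [H+]) = 5.4 × 10^-5.
[H+] is not negligible relative to C₀; solve [H+]² + 5.4e-05·[H+] − 2.94e-08 = 0.
[H+] = (−Ka + √(Ka² + 4·Ka·C₀))/2 = 1.47 × 10^-4 M
pH = −log(1.47 × 10^-4) = 3.83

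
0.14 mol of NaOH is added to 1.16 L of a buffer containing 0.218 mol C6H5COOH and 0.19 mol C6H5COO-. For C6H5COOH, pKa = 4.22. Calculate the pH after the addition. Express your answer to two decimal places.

pH = 4.85

After neutralization: n(C6H5COOH) = 0.078 mol, n(C6H5COO-) = 0.33 mol.
pH = pKa + log(n_C6H5COO-/n_C6H5COOH) = 4.22 + log(0.33/0.078) = 4.22 + (+0.626)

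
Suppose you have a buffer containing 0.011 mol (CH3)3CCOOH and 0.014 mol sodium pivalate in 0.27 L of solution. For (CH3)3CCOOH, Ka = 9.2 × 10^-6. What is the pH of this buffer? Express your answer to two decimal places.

pKa = −log(9.2 × 10^-6) = 5.036
pH = pKa + log([A⁻]/[HA]) = 5.036 + log(0.014/0.011)
pH = 5.036 + (+0.105) = 5.14

pH = 5.14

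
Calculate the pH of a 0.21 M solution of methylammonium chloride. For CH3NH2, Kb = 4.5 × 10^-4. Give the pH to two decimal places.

CH3NH3+ is the conjugate acid of the weak base CH3NH2.
Ka = Kw/Kb = 1.0×10^-14 / 4.5 × 10^-4 = 2.22 × 10^-11
From the ICE table, Ka = [H+]²/(0.21 − [H+]) = 2.22 × 10^-11.
Neglecting [H+] in the denominator: [H+] = √(2.22 × 10^-11 × 0.21) = 2.16 × 10^-6 M
([H+]/C₀ = 0.001% < 5%, so the approximation holds.)
pH = −log(2.16 × 10^-6) = 5.67

pH = 5.67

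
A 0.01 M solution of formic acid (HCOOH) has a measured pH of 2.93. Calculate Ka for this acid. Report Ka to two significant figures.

[H+] = 10^(-2.93) = 1.17 × 10^-3 M
At equilibrium [HA] = 0.01 − 1.17 × 10^-3 = 8.83 × 10^-3 M
Ka = [H+][A-]/[HA] = (1.17 × 10^-3)² / 8.83 × 10^-3 = 1.6 × 10^-4

Ka = 1.6 × 10^-4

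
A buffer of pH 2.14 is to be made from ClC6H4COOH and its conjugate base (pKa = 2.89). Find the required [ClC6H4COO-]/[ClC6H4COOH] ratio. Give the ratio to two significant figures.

ratio = 0.18

pH = pKa + log(r) ⇒ log(r) = 2.14 − 2.89 = -0.75
r = [ClC6H4COO-]/[ClC6H4COOH] = 10^(-0.75) = 0.178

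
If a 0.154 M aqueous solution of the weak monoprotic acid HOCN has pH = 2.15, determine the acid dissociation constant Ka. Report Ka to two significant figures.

[H+] = 10^(-2.15) = 7.08 × 10^-3 M
At equilibrium [HA] = 0.154 − 7.08 × 10^-3 = 1.47 × 10^-1 M
Ka = [H+][A-]/[HA] = (7.08 × 10^-3)² / 1.47 × 10^-1 = 3.4 × 10^-4

Ka = 3.4 × 10^-4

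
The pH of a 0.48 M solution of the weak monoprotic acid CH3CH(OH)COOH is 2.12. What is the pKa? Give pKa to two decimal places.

[H+] = 10^(-2.12) = 7.59 × 10^-3 M
At equilibrium [HA] = 0.48 − 7.59 × 10^-3 = 4.72 × 10^-1 M
Ka = [H+][A-]/[HA] = (7.59 × 10^-3)² / 4.72 × 10^-1 = 1.22 × 10^-4
pKa = -log(1.22 × 10^-4) = 3.91

pKa = 3.91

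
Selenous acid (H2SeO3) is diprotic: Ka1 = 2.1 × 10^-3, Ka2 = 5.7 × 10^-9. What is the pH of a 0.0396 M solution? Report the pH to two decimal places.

pH = 2.09

Ka1 ≫ Ka2, so treat the first dissociation as the only significant source of H+.
Ka1 = x²/(0.0396 − x) = 2.1 × 10^-3
Solving the quadratic: x = (−Ka1 + √(Ka1² + 4·Ka1·C₀))/2 = 8.13 × 10^-3 M
pH = −log(8.13 × 10^-3) = 2.09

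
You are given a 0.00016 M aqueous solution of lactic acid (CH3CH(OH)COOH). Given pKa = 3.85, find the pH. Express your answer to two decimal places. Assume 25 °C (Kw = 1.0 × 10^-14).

CH3CH(OH)COOH ⇌ CH3CH(OH)COO- + H+
Ka = 10^(−3.85) = 1.41 × 10^-4
From the ICE table, Ka = x²/(0.00016 − x) = 1.41 × 10^-4.
x is not negligible relative to C₀; solve x² + 0.000141·x − 2.26e-08 = 0.
x = (−Ka + √(Ka² + 4·Ka·C₀))/2 = 9.54 × 10^-5 M
pH = −log(9.54 × 10^-5) = 4.02

pH = 4.02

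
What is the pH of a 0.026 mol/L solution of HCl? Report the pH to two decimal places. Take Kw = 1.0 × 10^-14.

HCl is a strong acid and dissociates completely, so [H+] = 0.026 M.
pH = -log(0.026) = 1.59

pH = 1.59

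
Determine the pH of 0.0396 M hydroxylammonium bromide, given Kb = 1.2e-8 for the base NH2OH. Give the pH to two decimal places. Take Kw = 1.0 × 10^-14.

NH3OH+ is the conjugate acid of the weak base NH2OH.
Ka = Kw/Kb = 1.0×10^-14 / 1.2 × 10^-8 = 8.33 × 10^-7
Ka = [H+]²/(0.0396 − [H+]) = 8.33 × 10^-7
Since Ka ≪ C₀, [H+] ≈ √(Ka·C₀) = 1.82 × 10^-4 M.
pH = −log(1.82 × 10^-4) = 3.74

pH = 3.74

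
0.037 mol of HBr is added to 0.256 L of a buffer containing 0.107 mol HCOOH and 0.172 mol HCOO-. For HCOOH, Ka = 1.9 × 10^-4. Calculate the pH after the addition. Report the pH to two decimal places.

pH = 3.69

After neutralization: n(HCOOH) = 0.144 mol, n(HCOO-) = 0.135 mol.
pKa = −log(1.9 × 10^-4) = 3.721
Henderson–Hasselbalch with mole ratio 0.135/0.144: pH = 3.721 + (-0.028)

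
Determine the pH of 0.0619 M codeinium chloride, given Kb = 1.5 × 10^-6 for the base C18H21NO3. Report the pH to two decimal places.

pH = 4.69

C18H22NO3+ is the conjugate acid of the weak base C18H21NO3.
Ka = Kw/Kb = 1.0×10^-14 / 1.5 × 10^-6 = 6.67 × 10^-9
From the ICE table, Ka = x²/(0.0619 − x) = 6.67 × 10^-9.
Since Ka ≪ C₀, x ≈ √(Ka·C₀) = 2.03 × 10^-5 M.
(x/C₀ = 0.033% < 5%, so the approximation holds.)
pH = −log(2.03 × 10^-5) = 4.69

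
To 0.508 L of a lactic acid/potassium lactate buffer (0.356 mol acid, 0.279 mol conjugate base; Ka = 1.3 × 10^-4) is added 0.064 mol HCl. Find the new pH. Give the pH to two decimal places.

pH = 3.60

Added H+ converts CH3CH(OH)COO- to CH3CH(OH)COOH: CH3CH(OH)COOH → 0.42 mol, CH3CH(OH)COO- → 0.215 mol.
pKa = −log(1.3 × 10^-4) = 3.886
pH = pKa + log([A⁻]/[HA]) = 3.886 + log(0.215/0.42) = 3.886 -0.291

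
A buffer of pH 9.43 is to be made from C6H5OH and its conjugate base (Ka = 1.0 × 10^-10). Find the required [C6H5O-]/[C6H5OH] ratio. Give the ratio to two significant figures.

ratio = 0.27

pKa = -log(1.0 × 10^-10) = 10.000
pH = pKa + log(r) ⇒ log(r) = 9.43 − 10.000 = -0.570
r = [C6H5O-]/[C6H5OH] = 10^(-0.570) = 0.269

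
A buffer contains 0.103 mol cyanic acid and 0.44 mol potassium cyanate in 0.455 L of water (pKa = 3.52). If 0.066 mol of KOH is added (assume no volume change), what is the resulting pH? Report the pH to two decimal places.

pH = 4.66

After neutralization: n(HOCN) = 0.037 mol, n(OCN-) = 0.506 mol.
pH = pKa + log(n_OCN-/n_HOCN) = 3.52 + log(0.506/0.037) = 3.52 + (+1.136)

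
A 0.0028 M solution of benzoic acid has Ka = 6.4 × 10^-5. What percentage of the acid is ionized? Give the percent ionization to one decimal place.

14.0%

C6H5COOH ⇌ C6H5COO- + H+; let x = [H+] at equilibrium.
Solve x² + 6.4e-05x − 1.79e-07 = 0 → x = 3.93 × 10^-4 M
% ionization = x/C₀ × 100% = 3.93 × 10^-4/0.0028 × 100% = 14.0%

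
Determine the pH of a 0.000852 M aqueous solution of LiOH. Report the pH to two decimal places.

pH = 10.93

LiOH is a strong base; [OH-] = 0.000852 M.
pOH = -log(0.000852) = 3.07
pH = 14.00 - 3.07 = 10.93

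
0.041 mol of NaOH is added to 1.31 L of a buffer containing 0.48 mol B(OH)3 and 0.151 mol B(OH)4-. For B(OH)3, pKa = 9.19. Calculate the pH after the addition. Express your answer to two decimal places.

After neutralization: n(B(OH)3) = 0.439 mol, n(B(OH)4-) = 0.192 mol.
pH = pKa + log([A⁻]/[HA]) = 9.19 + log(0.192/0.439) = 9.19 -0.359

pH = 8.83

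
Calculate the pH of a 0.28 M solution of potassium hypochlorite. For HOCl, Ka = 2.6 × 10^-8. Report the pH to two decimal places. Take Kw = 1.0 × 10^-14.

pH = 10.52

OCl- is the conjugate base of the weak acid HOCl.
Kb = Kw/Ka = 1.0×10^-14 / 2.6 × 10^-8 = 3.85 × 10^-7
From the ICE table, Kb = x²/(0.28 − x) = 3.85 × 10^-7.
Assume x ≪ 0.28: x ≈ √(3.85 × 10^-7 × 0.28) = 3.28 × 10^-4 M
pOH = 3.48, so pH = 14.00 − pOH = 10.52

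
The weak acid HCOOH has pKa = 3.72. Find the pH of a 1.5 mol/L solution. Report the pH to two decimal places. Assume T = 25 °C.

pH = 1.77

HCOOH ⇌ HCOO- + H+
Ka = 10^(−3.72) = 1.91 × 10^-4
From the ICE table, Ka = [H+]²/(1.5 − [H+]) = 1.91 × 10^-4.
Since Ka ≪ C₀, [H+] ≈ √(Ka·C₀) = 1.69 × 10^-2 M.
Check: 1.1% ionized — well under 5%, approximation valid.
pH = −log(1.69 × 10^-2) = 1.77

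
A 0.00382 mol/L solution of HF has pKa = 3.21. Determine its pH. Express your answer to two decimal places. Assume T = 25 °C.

pH = 2.90

HF ⇌ F- + H+
Ka = 10^(−3.21) = 6.17 × 10^-4
Let x = [H+] at equilibrium. Ka = x²/(0.00382 − x).
The 5% rule fails; solving x² + Ka·x − Ka·C₀ = 0 exactly:
x = (−Ka + √(Ka² + 4·Ka·C₀))/2 = 1.26 × 10^-3 M
pH = −log[H+] = −log(1.26 × 10^-3) = 2.90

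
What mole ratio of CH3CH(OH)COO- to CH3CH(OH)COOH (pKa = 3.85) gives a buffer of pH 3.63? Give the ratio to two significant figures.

ratio = 0.60

pH = pKa + log(r) ⇒ log(r) = 3.63 − 3.85 = -0.22
r = [CH3CH(OH)COO-]/[CH3CH(OH)COOH] = 10^(-0.22) = 0.603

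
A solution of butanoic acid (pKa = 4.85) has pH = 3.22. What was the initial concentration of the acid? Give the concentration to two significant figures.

C₀ = 2.6 × 10^-2 M

[H+] = 10^(-3.22) = 6.03 × 10^-4 M = x
Ka = 10^(−4.85) = 1.41 × 10^-5
Ka = x²/(C₀ − x) ⇒ C₀ = x + x²/Ka
C₀ = 6.03 × 10^-4 + (6.03 × 10^-4)²/(1.41 × 10^-5) = 2.64 × 10^-2 M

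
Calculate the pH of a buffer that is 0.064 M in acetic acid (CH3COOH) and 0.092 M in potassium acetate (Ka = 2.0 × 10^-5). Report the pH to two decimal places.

pH = 4.86

pKa = −log(2.0 × 10^-5) = 4.699
Using pH = pKa + log([base]/[acid]) with [base]/[acid] = 0.092/0.064:
pH = 4.699 + (+0.158) = 4.86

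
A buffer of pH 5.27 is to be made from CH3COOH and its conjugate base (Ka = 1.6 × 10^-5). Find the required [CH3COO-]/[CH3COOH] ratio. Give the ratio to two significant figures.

ratio = 3.0

pKa = -log(1.6 × 10^-5) = 4.796
pH = pKa + log(r) ⇒ log(r) = 5.27 − 4.796 = +0.474
r = [CH3COO-]/[CH3COOH] = 10^(+0.474) = 2.98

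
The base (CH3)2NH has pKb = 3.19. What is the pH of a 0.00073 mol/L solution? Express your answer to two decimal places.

pH = 10.64

(CH3)2NH + H2O ⇌ (CH3)2NH2+ + OH-
Kb = 10^(−3.19) = 6.46 × 10^-4
Kb = x²/(0.00073 − x) = 6.46 × 10^-4
x is not negligible relative to C₀; solve x² + 0.000646·x − 4.72e-07 = 0.
x = (−Kb + √(Kb² + 4·Kb·C₀))/2 = 4.36 × 10^-4 M
pOH = 3.36, so pH = 14.00 − pOH = 10.64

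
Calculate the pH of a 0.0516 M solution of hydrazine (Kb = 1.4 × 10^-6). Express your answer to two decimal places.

pH = 10.43

N2H4 + H2O ⇌ N2H5+ + OH-
From the ICE table, Kb = [OH-]²/(0.0516 − [OH-]) = 1.4 × 10^-6.
Neglecting [OH-] in the denominator: [OH-] = √(1.4 × 10^-6 × 0.0516) = 2.69 × 10^-4 M
Check: 0.52% ionized — well under 5%, approximation valid.
pOH = −log(2.69 × 10^-4) = 3.57; pH = 14.00 − 3.57 = 10.43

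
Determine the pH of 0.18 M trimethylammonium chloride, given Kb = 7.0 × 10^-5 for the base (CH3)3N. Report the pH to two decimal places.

(CH3)3NH+ is the conjugate acid of the weak base (CH3)3N.
Ka = Kw/Kb = 1.0×10^-14 / 7.0 × 10^-5 = 1.43 × 10^-10
From the ICE table, Ka = [H+]²/(0.18 − [H+]) = 1.43 × 10^-10.
Assume [H+] ≪ 0.18: [H+] ≈ √(1.43 × 10^-10 × 0.18) = 5.07 × 10^-6 M
([H+]/C₀ = 0.0028% < 5%, so the approximation holds.)
pH = −log[H+] = −log(5.07 × 10^-6) = 5.29

pH = 5.29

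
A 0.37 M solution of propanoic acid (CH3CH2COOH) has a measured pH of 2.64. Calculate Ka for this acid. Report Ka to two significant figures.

[H+] = 10^(-2.64) = 2.29 × 10^-3 M
At equilibrium [HA] = 0.37 − 2.29 × 10^-3 = 3.68 × 10^-1 M
Ka = [H+][A-]/[HA] = (2.29 × 10^-3)² / 3.68 × 10^-1 = 1.4 × 10^-5

Ka = 1.4 × 10^-5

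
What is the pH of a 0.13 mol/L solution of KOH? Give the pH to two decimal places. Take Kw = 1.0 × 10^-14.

pH = 13.11

KOH is a strong base; [OH-] = 0.13 M.
pOH = -log(0.13) = 0.89
pH = 14.00 - 0.89 = 13.11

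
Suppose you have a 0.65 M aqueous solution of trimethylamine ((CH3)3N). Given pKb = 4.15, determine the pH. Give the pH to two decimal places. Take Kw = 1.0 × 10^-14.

(CH3)3N + H2O ⇌ (CH3)3NH+ + OH-
Kb = 10^(−4.15) = 7.08 × 10^-5
Kb = x²/(0.65 − x) = 7.08 × 10^-5
Neglecting x in the denominator: x = √(7.08 × 10^-5 × 0.65) = 6.78 × 10^-3 M
pOH = −log(6.78 × 10^-3) = 2.17; pH = 14.00 − 2.17 = 11.83

pH = 11.83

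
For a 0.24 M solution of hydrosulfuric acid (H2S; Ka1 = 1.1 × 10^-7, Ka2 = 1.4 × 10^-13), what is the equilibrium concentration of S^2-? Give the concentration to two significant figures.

First ionization gives [H+] ≈ [HS-] = 1.62 × 10^-4 M.
Second step: Ka2 = [H+][S^2-]/[HS-] ≈ [S^2-] (since [H+] ≈ [HS-]).
So [S^2-] ≈ Ka2.

1.4 × 10^-13 M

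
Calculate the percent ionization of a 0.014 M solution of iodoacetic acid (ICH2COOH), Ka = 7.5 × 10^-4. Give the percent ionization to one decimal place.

ICH2COOH ⇌ ICH2COO- + H+; let x = [H+] at equilibrium.
Ka = x²/(C₀ − x); solving the quadratic gives x = 2.89 × 10^-3 M.
Fraction ionized = 2.89 × 10^-3 / 0.014 = 0.2064 → 20.6%

20.6%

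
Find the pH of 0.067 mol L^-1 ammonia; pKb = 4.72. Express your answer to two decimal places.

pH = 11.05

NH3 + H2O ⇌ NH4+ + OH-
Kb = 10^(−4.72) = 1.91 × 10^-5
From the ICE table, Kb = [OH-]²/(0.067 − [OH-]) = 1.91 × 10^-5.
Neglecting [OH-] in the denominator: [OH-] = √(1.91 × 10^-5 × 0.067) = 1.13 × 10^-3 M
([OH-]/C₀ = 1.7% < 5%, so the approximation holds.)
pOH = −log(1.13 × 10^-3) = 2.95; pH = 14.00 − 2.95 = 11.05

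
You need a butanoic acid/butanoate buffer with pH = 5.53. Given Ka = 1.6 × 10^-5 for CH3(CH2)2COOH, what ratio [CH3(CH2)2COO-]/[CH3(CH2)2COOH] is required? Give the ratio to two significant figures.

pKa = -log(1.6 × 10^-5) = 4.796
pH = pKa + log(r) ⇒ log(r) = 5.53 − 4.796 = +0.734
r = [CH3(CH2)2COO-]/[CH3(CH2)2COOH] = 10^(+0.734) = 5.42

ratio = 5.4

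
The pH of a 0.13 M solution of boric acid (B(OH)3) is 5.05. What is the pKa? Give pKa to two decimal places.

[H+] = 10^(-5.05) = 8.91 × 10^-6 M
At equilibrium [HA] = 0.13 − 8.91 × 10^-6 = 1.30 × 10^-1 M
Ka = [H+][A-]/[HA] = (8.91 × 10^-6)² / 1.30 × 10^-1 = 6.11 × 10^-10
pKa = -log(6.11 × 10^-10) = 9.21

pKa = 9.21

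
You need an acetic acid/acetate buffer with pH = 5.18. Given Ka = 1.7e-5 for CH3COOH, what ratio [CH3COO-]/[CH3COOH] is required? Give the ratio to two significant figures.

ratio = 2.6

pKa = -log(1.7 × 10^-5) = 4.770
pH = pKa + log(r) ⇒ log(r) = 5.18 − 4.770 = +0.410
r = [CH3COO-]/[CH3COOH] = 10^(+0.410) = 2.57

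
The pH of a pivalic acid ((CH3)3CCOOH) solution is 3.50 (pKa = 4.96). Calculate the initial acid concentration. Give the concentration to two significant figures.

C₀ = 9.4 × 10^-3 M

[H+] = 10^(-3.50) = 3.16 × 10^-4 M = x
Ka = 10^(−4.96) = 1.10 × 10^-5
Ka = x²/(C₀ − x) ⇒ C₀ = x + x²/Ka
C₀ = 3.16 × 10^-4 + (3.16 × 10^-4)²/(1.10 × 10^-5) = 9.39 × 10^-3 M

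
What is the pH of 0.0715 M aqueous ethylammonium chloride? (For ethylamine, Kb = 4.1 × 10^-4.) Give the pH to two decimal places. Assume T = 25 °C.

pH = 5.88

C2H5NH3+ is the conjugate acid of the weak base C2H5NH2.
Ka = Kw/Kb = 1.0×10^-14 / 4.1 × 10^-4 = 2.44 × 10^-11
Let x = [H+] at equilibrium. Ka = x²/(0.0715 − x).
Assume x ≪ 0.0715: x ≈ √(2.44 × 10^-11 × 0.0715) = 1.32 × 10^-6 M
(x/C₀ = 0.0018% < 5%, so the approximation holds.)
pH = −log(1.32 × 10^-6) = 5.88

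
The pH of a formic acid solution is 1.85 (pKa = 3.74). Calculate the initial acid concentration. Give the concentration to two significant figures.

C₀ = 1.1 M

[H+] = 10^(-1.85) = 1.41 × 10^-2 M = x
Ka = 10^(−3.74) = 1.82 × 10^-4
Ka = x²/(C₀ − x) ⇒ C₀ = x + x²/Ka
C₀ = 1.41 × 10^-2 + (1.41 × 10^-2)²/(1.82 × 10^-4) = 1.11 M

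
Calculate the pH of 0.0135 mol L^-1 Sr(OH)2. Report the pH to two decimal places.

pH = 12.43

Sr(OH)2 is a strong base (each formula unit releases 2 OH-); [OH-] = 0.027 M.
pOH = -log(0.027) = 1.57
pH = 14.00 - 1.57 = 12.43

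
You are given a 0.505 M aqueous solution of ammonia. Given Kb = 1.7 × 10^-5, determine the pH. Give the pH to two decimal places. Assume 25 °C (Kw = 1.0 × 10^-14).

NH3 + H2O ⇌ NH4+ + OH-
From the ICE table, Kb = [OH-]²/(0.505 − [OH-]) = 1.7 × 10^-5.
Neglecting [OH-] in the denominator: [OH-] = √(1.7 × 10^-5 × 0.505) = 2.93 × 10^-3 M
pOH = 2.53, so pH = 14.00 − pOH = 11.47

pH = 11.47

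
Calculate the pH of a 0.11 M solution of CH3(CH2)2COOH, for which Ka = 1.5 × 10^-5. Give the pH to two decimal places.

pH = 2.89

CH3(CH2)2COOH ⇌ CH3(CH2)2COO- + H+
From the ICE table, Ka = [H+]²/(0.11 − [H+]) = 1.5 × 10^-5.
Since Ka ≪ C₀, [H+] ≈ √(Ka·C₀) = 1.28 × 10^-3 M.
([H+]/C₀ = 1.2% < 5%, so the approximation holds.)
pH = −log[H+] = −log(1.28 × 10^-3) = 2.89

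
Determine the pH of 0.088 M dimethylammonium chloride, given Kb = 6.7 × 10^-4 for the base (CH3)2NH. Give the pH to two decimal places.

(CH3)2NH2+ is the conjugate acid of the weak base (CH3)2NH.
Ka = Kw/Kb = 1.0×10^-14 / 6.7 × 10^-4 = 1.49 × 10^-11
Ka = [H+]²/(0.088 − [H+]) = 1.49 × 10^-11
Assume [H+] ≪ 0.088: [H+] ≈ √(1.49 × 10^-11 × 0.088) = 1.15 × 10^-6 M
pH = −log[H+] = −log(1.15 × 10^-6) = 5.94

pH = 5.94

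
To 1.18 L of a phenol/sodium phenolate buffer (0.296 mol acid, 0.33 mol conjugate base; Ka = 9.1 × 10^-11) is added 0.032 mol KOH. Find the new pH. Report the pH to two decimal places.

pH = 10.18

OH- converts C6H5OH to C6H5O-: C6H5OH → 0.264 mol, C6H5O- → 0.362 mol.
pKa = −log(9.1 × 10^-11) = 10.041
Henderson–Hasselbalch with mole ratio 0.362/0.264: pH = 10.041 + (+0.137)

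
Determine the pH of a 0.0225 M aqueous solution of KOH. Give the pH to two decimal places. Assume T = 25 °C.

KOH is a strong base; [OH-] = 0.0225 M.
pOH = -log(0.0225) = 1.65
pH = 14.00 - 1.65 = 12.35

pH = 12.35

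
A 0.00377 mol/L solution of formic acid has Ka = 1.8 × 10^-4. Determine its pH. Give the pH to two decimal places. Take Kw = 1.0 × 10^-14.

HCOOH ⇌ HCOO- + H+
From the ICE table, Ka = x²/(0.00377 − x) = 1.8 × 10^-4.
The 5% rule fails; solving x² + Ka·x − Ka·C₀ = 0 exactly:
x = [−0.00018 + √(0.00018² + 2.71e-06)]/2 = 7.39 × 10^-4 M
pH = −log[H+] = −log(7.39 × 10^-4) = 3.13

pH = 3.13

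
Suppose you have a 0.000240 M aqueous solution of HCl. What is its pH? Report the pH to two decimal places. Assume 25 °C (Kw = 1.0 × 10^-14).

HCl is a strong acid and dissociates completely, so [H+] = 0.000240 M.
pH = -log(0.00024) = 3.62

pH = 3.62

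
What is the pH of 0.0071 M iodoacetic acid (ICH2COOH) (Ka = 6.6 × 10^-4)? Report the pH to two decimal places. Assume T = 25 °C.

ICH2COOH ⇌ ICH2COO- + H+
From the ICE table, Ka = x²/(0.0071 − x) = 6.6 × 10^-4.
Here C₀/Ka ≈ 10.8, so the small-x approximation fails. Use the quadratic:
x = (−Ka + √(Ka² + 4·Ka·C₀))/2 = 1.86 × 10^-3 M
pH = −log(1.86 × 10^-3) = 2.73

pH = 2.73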